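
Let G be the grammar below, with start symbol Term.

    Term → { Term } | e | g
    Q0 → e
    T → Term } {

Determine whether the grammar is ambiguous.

Unambiguous

(Q0, T are unreachable from Term, so their rules don't affect L(Term).) Each string is a nest of matched brackets around a single atom. An opening bracket forces the recursive rule; an atom forces the base rule.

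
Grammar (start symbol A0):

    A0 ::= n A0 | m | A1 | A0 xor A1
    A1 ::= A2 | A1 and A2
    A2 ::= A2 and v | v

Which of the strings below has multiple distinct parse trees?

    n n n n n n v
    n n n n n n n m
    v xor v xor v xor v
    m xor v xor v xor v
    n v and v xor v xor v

n v and v xor v xor v

n n n n n n v: 1 tree
n n n n n n n m: 1 tree
v xor v xor v xor v: 1 tree
m xor v xor v xor v: 1 tree
n v and v xor v xor v: 6 trees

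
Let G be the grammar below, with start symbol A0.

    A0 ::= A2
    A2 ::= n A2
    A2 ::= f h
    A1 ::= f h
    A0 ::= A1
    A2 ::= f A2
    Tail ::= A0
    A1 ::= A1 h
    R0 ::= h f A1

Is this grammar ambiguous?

Ambiguous

Witness: f h

Derivation 1: A0 ⇒ A2 ⇒ f h
Derivation 2: A0 ⇒ A1 ⇒ f h

Two distinct leftmost derivations for the same string.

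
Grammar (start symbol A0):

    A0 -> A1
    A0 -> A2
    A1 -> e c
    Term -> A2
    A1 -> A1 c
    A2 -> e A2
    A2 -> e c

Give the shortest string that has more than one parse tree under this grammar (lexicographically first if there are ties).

length 2: e c has 2 parse trees

Two derivations of e c:
  A0 ⇒ A1 ⇒ e c
  A0 ⇒ A2 ⇒ e c

e c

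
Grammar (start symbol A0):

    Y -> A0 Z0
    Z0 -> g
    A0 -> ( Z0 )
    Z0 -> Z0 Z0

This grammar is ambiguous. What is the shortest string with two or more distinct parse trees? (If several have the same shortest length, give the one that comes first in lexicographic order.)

length 3: no string has ≥2 trees
length 4: no string has ≥2 trees
length 5: ( g g g ) has 2 parse trees

Two derivations of ( g g g ):
  A0 ⇒ ( Z0 ) ⇒ ( Z0 Z0 ) ⇒ ( g Z0 ) ⇒ ( g Z0 Z0 ) ⇒ ( g g Z0 ) ⇒ ( g g g )
  A0 ⇒ ( Z0 ) ⇒ ( Z0 Z0 ) ⇒ ( Z0 Z0 Z0 ) ⇒ ( g Z0 Z0 ) ⇒ ( g g Z0 ) ⇒ ( g g g )

( g g g )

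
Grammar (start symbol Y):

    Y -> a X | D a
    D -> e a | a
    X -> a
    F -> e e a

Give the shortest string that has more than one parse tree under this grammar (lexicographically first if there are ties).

a a

length 2: a a has 2 parse trees

Two derivations of a a:
  Y ⇒ a X ⇒ a a
  Y ⇒ D a ⇒ a a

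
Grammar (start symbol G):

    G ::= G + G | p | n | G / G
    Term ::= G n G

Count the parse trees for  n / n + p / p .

5

Parse trees for n / n + p / p:
  [G [G [G n] / [G n]] + [G [G p] / [G p]]]
  [G [G n] / [G [G n] + [G [G p] / [G p]]]]
  [G [G n] / [G [G [G n] + [G p]] / [G p]]]
  [G [G [G [G n] / [G n]] + [G p]] / [G p]]
  [G [G [G n] / [G [G n] + [G p]]] / [G p]]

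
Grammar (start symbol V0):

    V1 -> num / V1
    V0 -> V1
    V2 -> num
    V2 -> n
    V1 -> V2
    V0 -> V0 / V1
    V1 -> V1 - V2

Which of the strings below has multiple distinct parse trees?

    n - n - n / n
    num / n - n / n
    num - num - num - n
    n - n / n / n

num / n - n / n

n - n - n / n: 1 tree
num / n - n / n: 3 trees
num - num - num - n: 1 tree
n - n / n / n: 1 tree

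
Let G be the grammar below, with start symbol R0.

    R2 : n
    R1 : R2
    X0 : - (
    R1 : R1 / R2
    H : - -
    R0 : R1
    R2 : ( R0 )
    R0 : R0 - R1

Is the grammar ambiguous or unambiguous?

(H, X0 are unreachable from R0, so their rules don't affect L(R0).) The grammar is stratified — R0 handles '-' (left-recursive), R1 handles '/', R2 atoms. Each operator has a fixed associativity and precedence level, so every string has one parse.

Unambiguous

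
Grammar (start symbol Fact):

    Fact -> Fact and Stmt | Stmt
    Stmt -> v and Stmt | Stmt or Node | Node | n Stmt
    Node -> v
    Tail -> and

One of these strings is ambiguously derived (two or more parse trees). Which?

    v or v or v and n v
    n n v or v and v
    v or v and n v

n n v or v and v

v or v or v and n v: 1 tree
n n v or v and v: 3 trees
v or v and n v: 1 tree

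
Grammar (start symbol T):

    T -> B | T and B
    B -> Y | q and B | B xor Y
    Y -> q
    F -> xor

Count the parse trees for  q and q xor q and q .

Parse trees for q and q xor q and q:
  [T [T [B q and [B [B [Y q]] xor [Y q]]]] and [B [Y q]]]
  [T [T [B [B q and [B [Y q]]] xor [Y q]]] and [B [Y q]]]
  [T [T [T [B [Y q]]] and [B [B [Y q]] xor [Y q]]] and [B [Y q]]]

3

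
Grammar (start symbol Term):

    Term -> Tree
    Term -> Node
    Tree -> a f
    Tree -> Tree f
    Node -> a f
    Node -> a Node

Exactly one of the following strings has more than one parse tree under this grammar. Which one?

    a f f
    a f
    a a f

a f f: 1 tree
a f: 2 trees
a a f: 1 tree

a f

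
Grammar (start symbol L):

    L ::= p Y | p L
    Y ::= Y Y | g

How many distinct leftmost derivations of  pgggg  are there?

5

Parse trees for pgggg:
  [L p [Y [Y g] [Y [Y g] [Y [Y g] [Y g]]]]]
  [L p [Y [Y g] [Y [Y [Y g] [Y g]] [Y g]]]]
  [L p [Y [Y [Y g] [Y g]] [Y [Y g] [Y g]]]]
  [L p [Y [Y [Y g] [Y [Y g] [Y g]]] [Y g]]]
  [L p [Y [Y [Y [Y g] [Y g]] [Y g]] [Y g]]]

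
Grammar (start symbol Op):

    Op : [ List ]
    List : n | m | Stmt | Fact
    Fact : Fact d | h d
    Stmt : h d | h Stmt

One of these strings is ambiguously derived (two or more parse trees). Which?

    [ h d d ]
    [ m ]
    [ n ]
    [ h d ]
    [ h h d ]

[ h d ]

[ h d d ]: 1 tree
[ m ]: 1 tree
[ n ]: 1 tree
[ h d ]: 2 trees
[ h h d ]: 1 tree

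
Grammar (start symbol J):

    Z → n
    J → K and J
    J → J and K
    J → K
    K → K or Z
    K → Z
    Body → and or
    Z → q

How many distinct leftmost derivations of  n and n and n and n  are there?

8

Parse trees for n and n and n and n:
  [J [K [Z n]] and [J [K [Z n]] and [J [K [Z n]] and [J [K [Z n]]]]]]
  [J [K [Z n]] and [J [K [Z n]] and [J [J [K [Z n]]] and [K [Z n]]]]]
  [J [K [Z n]] and [J [J [K [Z n]] and [J [K [Z n]]]] and [K [Z n]]]]
  [J [K [Z n]] and [J [J [J [K [Z n]]] and [K [Z n]]] and [K [Z n]]]]
  [J [J [K [Z n]] and [J [K [Z n]] and [J [K [Z n]]]]] and [K [Z n]]]
  [J [J [K [Z n]] and [J [J [K [Z n]]] and [K [Z n]]]] and [K [Z n]]]
  [J [J [J [K [Z n]] and [J [K [Z n]]]] and [K [Z n]]] and [K [Z n]]]
  [J [J [J [J [K [Z n]]] and [K [Z n]]] and [K [Z n]]] and [K [Z n]]]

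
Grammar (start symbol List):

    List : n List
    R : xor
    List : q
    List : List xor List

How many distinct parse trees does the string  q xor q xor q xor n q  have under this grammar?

Parse trees for q xor q xor q xor n q:
  [List [List q] xor [List [List q] xor [List [List q] xor [List n [List q]]]]]
  [List [List q] xor [List [List [List q] xor [List q]] xor [List n [List q]]]]
  [List [List [List q] xor [List q]] xor [List [List q] xor [List n [List q]]]]
  [List [List [List q] xor [List [List q] xor [List q]]] xor [List n [List q]]]
  [List [List [List [List q] xor [List q]] xor [List q]] xor [List n [List q]]]

5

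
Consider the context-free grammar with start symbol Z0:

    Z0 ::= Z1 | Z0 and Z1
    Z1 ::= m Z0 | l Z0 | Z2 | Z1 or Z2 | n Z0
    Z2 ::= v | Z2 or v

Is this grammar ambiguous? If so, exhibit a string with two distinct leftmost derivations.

Witness: v or v

Derivation 1: Z0 ⇒ Z1 ⇒ Z2 ⇒ Z2 or v ⇒ v or v
Derivation 2: Z0 ⇒ Z1 ⇒ Z1 or Z2 ⇒ Z2 or Z2 ⇒ v or Z2 ⇒ v or v

Two distinct leftmost derivations for the same string.

Ambiguous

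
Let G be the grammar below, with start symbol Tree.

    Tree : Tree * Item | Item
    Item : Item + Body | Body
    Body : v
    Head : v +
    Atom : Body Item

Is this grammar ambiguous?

Unambiguous

Only Tree, Item, Body are reachable from Tree; ignoring the rest: The grammar is stratified — Tree handles '*' (left-recursive), Item handles '+', Body atoms. Each operator has a fixed associativity and precedence level, so every string has one parse.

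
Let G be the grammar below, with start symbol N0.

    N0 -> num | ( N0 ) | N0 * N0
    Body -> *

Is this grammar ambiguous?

Witness: num * num * num

Derivation 1: N0 ⇒ N0 * N0 ⇒ num * N0 ⇒ num * N0 * N0 ⇒ num * num * N0 ⇒ num * num * num
Derivation 2: N0 ⇒ N0 * N0 ⇒ N0 * N0 * N0 ⇒ num * N0 * N0 ⇒ num * num * N0 ⇒ num * num * num

Two distinct leftmost derivations for the same string.

Ambiguous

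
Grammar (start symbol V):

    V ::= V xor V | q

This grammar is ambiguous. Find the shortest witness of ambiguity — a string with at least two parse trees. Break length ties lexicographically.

q xor q xor q

length 1: no string has ≥2 trees
length 3: no string has ≥2 trees
length 5: q xor q xor q has 2 parse trees

Two derivations of q xor q xor q:
  V ⇒ V xor V ⇒ V xor V xor V ⇒ q xor V xor V ⇒ q xor q xor V ⇒ q xor q xor q
  V ⇒ V xor V ⇒ q xor V ⇒ q xor V xor V ⇒ q xor q xor V ⇒ q xor q xor q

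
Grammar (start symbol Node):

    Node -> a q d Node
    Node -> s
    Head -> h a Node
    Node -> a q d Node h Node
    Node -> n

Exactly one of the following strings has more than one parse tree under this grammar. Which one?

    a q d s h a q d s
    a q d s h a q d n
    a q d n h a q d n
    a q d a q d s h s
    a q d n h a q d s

a q d a q d s h s

a q d s h a q d s: 1 tree
a q d s h a q d n: 1 tree
a q d n h a q d n: 1 tree
a q d a q d s h s: 2 trees
a q d n h a q d s: 1 tree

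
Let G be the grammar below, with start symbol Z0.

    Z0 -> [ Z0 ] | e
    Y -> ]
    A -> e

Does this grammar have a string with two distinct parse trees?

Unambiguous

(Y, A are unreachable from Z0, so their rules don't affect L(Z0).) Each string is a nest of matched brackets around a single atom. An opening bracket forces the recursive rule; an atom forces the base rule.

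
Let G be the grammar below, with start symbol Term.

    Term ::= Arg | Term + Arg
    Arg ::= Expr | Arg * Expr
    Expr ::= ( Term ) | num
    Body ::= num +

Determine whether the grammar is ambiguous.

Only Term, Arg, Expr are reachable from Term; ignoring the rest: The grammar is stratified — Term handles '+' (left-recursive), Arg handles '*', Expr atoms. Each operator has a fixed associativity and precedence level, so every string has one parse.

Unambiguous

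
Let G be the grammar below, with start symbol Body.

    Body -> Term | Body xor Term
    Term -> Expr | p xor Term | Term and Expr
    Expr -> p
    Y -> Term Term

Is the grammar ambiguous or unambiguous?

Ambiguous

Witness: p xor p

Derivation 1: Body ⇒ Term ⇒ p xor Term ⇒ p xor Expr ⇒ p xor p
Derivation 2: Body ⇒ Body xor Term ⇒ Term xor Term ⇒ Expr xor Term ⇒ p xor Term ⇒ p xor Expr ⇒ p xor p

Two distinct leftmost derivations for the same string.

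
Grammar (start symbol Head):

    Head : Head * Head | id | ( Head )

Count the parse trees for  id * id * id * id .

Parse trees for id * id * id * id:
  [Head [Head id] * [Head [Head id] * [Head [Head id] * [Head id]]]]
  [Head [Head id] * [Head [Head [Head id] * [Head id]] * [Head id]]]
  [Head [Head [Head id] * [Head id]] * [Head [Head id] * [Head id]]]
  [Head [Head [Head id] * [Head [Head id] * [Head id]]] * [Head id]]
  [Head [Head [Head [Head id] * [Head id]] * [Head id]] * [Head id]]

5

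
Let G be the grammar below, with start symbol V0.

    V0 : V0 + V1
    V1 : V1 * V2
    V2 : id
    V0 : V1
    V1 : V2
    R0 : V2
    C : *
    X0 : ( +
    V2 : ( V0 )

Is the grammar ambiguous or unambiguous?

Only V0, V1, V2 are reachable from V0; ignoring the rest: This is a standard precedence ladder (V0 over V1 over V2), with each level left-recursive on its own operator ('+' at V0, '*' at V1). That structure is LR(1), hence unambiguous.

Unambiguous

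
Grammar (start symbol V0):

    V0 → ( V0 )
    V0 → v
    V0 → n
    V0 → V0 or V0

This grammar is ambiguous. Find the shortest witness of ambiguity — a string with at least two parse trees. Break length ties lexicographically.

n or n or n

length 1: no string has ≥2 trees
length 3: no string has ≥2 trees
length 5: n or n or n has 2 parse trees

Two derivations of n or n or n:
  V0 ⇒ V0 or V0 ⇒ n or V0 ⇒ n or V0 or V0 ⇒ n or n or V0 ⇒ n or n or n
  V0 ⇒ V0 or V0 ⇒ V0 or V0 or V0 ⇒ n or V0 or V0 ⇒ n or n or V0 ⇒ n or n or n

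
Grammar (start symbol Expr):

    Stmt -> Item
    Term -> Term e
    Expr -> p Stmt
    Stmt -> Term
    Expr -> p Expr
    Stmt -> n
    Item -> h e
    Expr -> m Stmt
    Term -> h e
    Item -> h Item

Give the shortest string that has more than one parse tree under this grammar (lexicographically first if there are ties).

m h e

length 2: no string has ≥2 trees
length 3: m h e has 2 parse trees

Two derivations of m h e:
  Expr ⇒ m Stmt ⇒ m Item ⇒ m h e
  Expr ⇒ m Stmt ⇒ m Term ⇒ m h e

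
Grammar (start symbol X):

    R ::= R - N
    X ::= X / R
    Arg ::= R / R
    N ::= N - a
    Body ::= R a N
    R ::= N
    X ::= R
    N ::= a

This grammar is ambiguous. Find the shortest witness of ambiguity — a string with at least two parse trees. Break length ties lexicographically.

a - a

length 1: no string has ≥2 trees
length 3: a - a has 2 parse trees

Two derivations of a - a:
  X ⇒ R ⇒ R - N ⇒ N - N ⇒ a - N ⇒ a - a
  X ⇒ R ⇒ N ⇒ N - a ⇒ a - a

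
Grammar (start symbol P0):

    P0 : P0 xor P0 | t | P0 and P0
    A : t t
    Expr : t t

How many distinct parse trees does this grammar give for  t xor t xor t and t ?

Parse trees for t xor t xor t and t:
  [P0 [P0 t] xor [P0 [P0 t] xor [P0 [P0 t] and [P0 t]]]]
  [P0 [P0 t] xor [P0 [P0 [P0 t] xor [P0 t]] and [P0 t]]]
  [P0 [P0 [P0 t] xor [P0 t]] xor [P0 [P0 t] and [P0 t]]]
  [P0 [P0 [P0 t] xor [P0 [P0 t] xor [P0 t]]] and [P0 t]]
  [P0 [P0 [P0 [P0 t] xor [P0 t]] xor [P0 t]] and [P0 t]]

5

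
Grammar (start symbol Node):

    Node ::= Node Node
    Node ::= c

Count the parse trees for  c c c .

Parse trees for c c c:
  [Node [Node c] [Node [Node c] [Node c]]]
  [Node [Node [Node c] [Node c]] [Node c]]

2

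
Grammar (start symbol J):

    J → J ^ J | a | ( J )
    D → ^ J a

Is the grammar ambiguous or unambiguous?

Ambiguous

Witness: a ^ a ^ a

Derivation 1: J ⇒ J ^ J ⇒ J ^ J ^ J ⇒ a ^ J ^ J ⇒ a ^ a ^ J ⇒ a ^ a ^ a
Derivation 2: J ⇒ J ^ J ⇒ a ^ J ⇒ a ^ J ^ J ⇒ a ^ a ^ J ⇒ a ^ a ^ a

Two distinct leftmost derivations for the same string.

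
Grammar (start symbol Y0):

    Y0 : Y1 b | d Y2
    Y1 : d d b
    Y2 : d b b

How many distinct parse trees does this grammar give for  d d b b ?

Parse trees for d d b b:
  [Y0 [Y1 d d b] b]
  [Y0 d [Y2 d b b]]

2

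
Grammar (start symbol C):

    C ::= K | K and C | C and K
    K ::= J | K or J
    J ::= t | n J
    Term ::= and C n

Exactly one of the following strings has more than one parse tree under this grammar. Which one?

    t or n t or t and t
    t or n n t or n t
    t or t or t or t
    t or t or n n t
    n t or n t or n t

t or n t or t and t

t or n t or t and t: 2 trees
t or n n t or n t: 1 tree
t or t or t or t: 1 tree
t or t or n n t: 1 tree
n t or n t or n t: 1 tree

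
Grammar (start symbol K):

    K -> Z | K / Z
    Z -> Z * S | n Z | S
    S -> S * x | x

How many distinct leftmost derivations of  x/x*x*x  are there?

4

Parse trees for x/x*x*x:
  [K [K [Z [S x]]] / [Z [Z [S x]] * [S [S x] * x]]]
  [K [K [Z [S x]]] / [Z [Z [Z [S x]] * [S x]] * [S x]]]
  [K [K [Z [S x]]] / [Z [Z [S [S x] * x]] * [S x]]]
  [K [K [Z [S x]]] / [Z [S [S [S x] * x] * x]]]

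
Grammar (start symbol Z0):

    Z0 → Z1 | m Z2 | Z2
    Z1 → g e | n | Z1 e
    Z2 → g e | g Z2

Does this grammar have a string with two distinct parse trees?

Witness: g e

Derivation 1: Z0 ⇒ Z1 ⇒ g e
Derivation 2: Z0 ⇒ Z2 ⇒ g e

Two distinct leftmost derivations for the same string.

Ambiguous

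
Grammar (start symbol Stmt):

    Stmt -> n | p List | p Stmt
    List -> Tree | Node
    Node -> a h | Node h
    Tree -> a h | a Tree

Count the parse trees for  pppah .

2

Parse trees for pppah:
  [Stmt p [Stmt p [Stmt p [List [Tree a h]]]]]
  [Stmt p [Stmt p [Stmt p [List [Node a h]]]]]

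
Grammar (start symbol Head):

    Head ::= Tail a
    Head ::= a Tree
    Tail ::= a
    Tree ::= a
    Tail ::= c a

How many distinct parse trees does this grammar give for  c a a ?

1

Parse trees for c a a:
  [Head [Tail c a] a]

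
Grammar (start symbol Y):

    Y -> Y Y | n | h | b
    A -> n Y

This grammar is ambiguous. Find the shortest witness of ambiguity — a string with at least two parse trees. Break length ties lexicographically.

b b b

length 1: no string has ≥2 trees
length 2: no string has ≥2 trees
length 3: b b b has 2 parse trees

Two derivations of b b b:
  Y ⇒ Y Y ⇒ Y Y Y ⇒ b Y Y ⇒ b b Y ⇒ b b b
  Y ⇒ Y Y ⇒ b Y ⇒ b Y Y ⇒ b b Y ⇒ b b b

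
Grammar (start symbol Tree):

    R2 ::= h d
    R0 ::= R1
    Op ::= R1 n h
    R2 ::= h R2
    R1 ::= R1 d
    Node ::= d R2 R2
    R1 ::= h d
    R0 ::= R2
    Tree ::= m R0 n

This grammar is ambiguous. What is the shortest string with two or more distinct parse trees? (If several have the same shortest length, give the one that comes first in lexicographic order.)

length 4: m h d n has 2 parse trees

Two derivations of m h d n:
  Tree ⇒ m R0 n ⇒ m R1 n ⇒ m h d n
  Tree ⇒ m R0 n ⇒ m R2 n ⇒ m h d n

m h d n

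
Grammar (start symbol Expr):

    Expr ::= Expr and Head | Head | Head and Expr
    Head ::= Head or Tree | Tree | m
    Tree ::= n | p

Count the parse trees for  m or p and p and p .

4

Parse trees for m or p and p and p:
  [Expr [Expr [Expr [Head [Head m] or [Tree p]]] and [Head [Tree p]]] and [Head [Tree p]]]
  [Expr [Expr [Head [Head m] or [Tree p]] and [Expr [Head [Tree p]]]] and [Head [Tree p]]]
  [Expr [Head [Head m] or [Tree p]] and [Expr [Expr [Head [Tree p]]] and [Head [Tree p]]]]
  [Expr [Head [Head m] or [Tree p]] and [Expr [Head [Tree p]] and [Expr [Head [Tree p]]]]]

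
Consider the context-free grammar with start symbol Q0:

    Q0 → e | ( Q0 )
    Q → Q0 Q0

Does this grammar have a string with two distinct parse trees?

(Q is unreachable from Q0, so its rules don't affect L(Q0).) L(Q0) is { openⁿ atom closeⁿ : n ≥ 0 }. The bracket depth fixes n, and the derivation is forced at every step.

Unambiguous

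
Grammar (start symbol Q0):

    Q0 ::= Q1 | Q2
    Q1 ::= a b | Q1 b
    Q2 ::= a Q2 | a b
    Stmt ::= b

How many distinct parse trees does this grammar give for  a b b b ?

1

Parse trees for a b b b:
  [Q0 [Q1 [Q1 [Q1 a b] b] b]]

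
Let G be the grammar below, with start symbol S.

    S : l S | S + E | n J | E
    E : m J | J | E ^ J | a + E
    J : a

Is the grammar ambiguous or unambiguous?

Ambiguous

Witness: a + a

Derivation 1: S ⇒ S + E ⇒ E + E ⇒ J + E ⇒ a + E ⇒ a + J ⇒ a + a
Derivation 2: S ⇒ E ⇒ a + E ⇒ a + J ⇒ a + a

Two distinct leftmost derivations for the same string.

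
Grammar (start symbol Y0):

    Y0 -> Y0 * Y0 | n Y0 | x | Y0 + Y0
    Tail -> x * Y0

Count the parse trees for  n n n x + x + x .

Parse trees for n n n x + x + x (showing first 6 of 14):
  [Y0 n [Y0 n [Y0 n [Y0 [Y0 x] + [Y0 [Y0 x] + [Y0 x]]]]]]
  [Y0 n [Y0 n [Y0 n [Y0 [Y0 [Y0 x] + [Y0 x]] + [Y0 x]]]]]
  [Y0 n [Y0 n [Y0 [Y0 n [Y0 x]] + [Y0 [Y0 x] + [Y0 x]]]]]
  [Y0 n [Y0 n [Y0 [Y0 n [Y0 [Y0 x] + [Y0 x]]] + [Y0 x]]]]
  [Y0 n [Y0 n [Y0 [Y0 [Y0 n [Y0 x]] + [Y0 x]] + [Y0 x]]]]
  [Y0 n [Y0 [Y0 n [Y0 n [Y0 x]]] + [Y0 [Y0 x] + [Y0 x]]]]

14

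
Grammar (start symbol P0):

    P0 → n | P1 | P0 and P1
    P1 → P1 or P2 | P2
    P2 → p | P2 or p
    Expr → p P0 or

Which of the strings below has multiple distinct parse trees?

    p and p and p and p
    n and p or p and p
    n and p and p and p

p and p and p and p: 1 tree
n and p or p and p: 2 trees
n and p and p and p: 1 tree

n and p or p and p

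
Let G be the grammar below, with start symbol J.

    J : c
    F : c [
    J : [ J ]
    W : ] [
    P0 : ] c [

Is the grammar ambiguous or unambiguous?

Unambiguous

Only J is reachable from J; ignoring the rest: Each string is a nest of matched brackets around a single atom. An opening bracket forces the recursive rule; an atom forces the base rule.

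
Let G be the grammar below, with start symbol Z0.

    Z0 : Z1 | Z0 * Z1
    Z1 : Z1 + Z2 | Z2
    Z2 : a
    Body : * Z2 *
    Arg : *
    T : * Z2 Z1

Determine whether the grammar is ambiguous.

Only Z0, Z1, Z2 are reachable from Z0; ignoring the rest: Z0 → Z0 * Z1 | Z1  ;  Z1 → Z1 + Z2 | Z2  — a left-associative chain with Z2 at the bottom. Each string factors uniquely by precedence.

Unambiguous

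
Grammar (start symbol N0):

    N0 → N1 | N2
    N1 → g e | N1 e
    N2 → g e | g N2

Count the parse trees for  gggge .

Parse trees for gggge:
  [N0 [N2 g [N2 g [N2 g [N2 g e]]]]]

1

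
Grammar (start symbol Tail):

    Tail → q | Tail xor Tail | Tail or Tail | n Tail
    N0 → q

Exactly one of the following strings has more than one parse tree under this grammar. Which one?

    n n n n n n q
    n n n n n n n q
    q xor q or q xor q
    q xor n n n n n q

q xor q or q xor q

n n n n n n q: 1 tree
n n n n n n n q: 1 tree
q xor q or q xor q: 5 trees
q xor n n n n n q: 1 tree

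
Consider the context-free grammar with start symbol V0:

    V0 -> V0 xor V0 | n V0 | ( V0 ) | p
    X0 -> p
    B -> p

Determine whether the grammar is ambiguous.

Witness: n p xor p

Derivation 1: V0 ⇒ V0 xor V0 ⇒ n V0 xor V0 ⇒ n p xor V0 ⇒ n p xor p
Derivation 2: V0 ⇒ n V0 ⇒ n V0 xor V0 ⇒ n p xor V0 ⇒ n p xor p

Two distinct leftmost derivations for the same string.

Ambiguous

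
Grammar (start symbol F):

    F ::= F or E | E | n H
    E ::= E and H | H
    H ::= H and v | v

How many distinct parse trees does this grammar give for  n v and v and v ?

1

Parse trees for n v and v and v:
  [F n [H [H [H v] and v] and v]]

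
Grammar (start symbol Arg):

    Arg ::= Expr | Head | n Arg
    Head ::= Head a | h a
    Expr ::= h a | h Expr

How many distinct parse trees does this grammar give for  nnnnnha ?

2

Parse trees for nnnnnha:
  [Arg n [Arg n [Arg n [Arg n [Arg n [Arg [Expr h a]]]]]]]
  [Arg n [Arg n [Arg n [Arg n [Arg n [Arg [Head h a]]]]]]]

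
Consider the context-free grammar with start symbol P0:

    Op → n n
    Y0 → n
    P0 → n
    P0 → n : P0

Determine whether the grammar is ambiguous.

Only P0 is reachable from P0; ignoring the rest: The reachable grammar is A → atom sep A | atom. Each atom is followed by either the separator (recurse) or end-of-string (stop) — no choice point.

Unambiguous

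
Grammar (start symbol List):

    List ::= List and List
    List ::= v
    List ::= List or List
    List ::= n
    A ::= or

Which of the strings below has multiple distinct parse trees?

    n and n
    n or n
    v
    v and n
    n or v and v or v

n and n: 1 tree
n or n: 1 tree
v: 1 tree
v and n: 1 tree
n or v and v or v: 5 trees

n or v and v or v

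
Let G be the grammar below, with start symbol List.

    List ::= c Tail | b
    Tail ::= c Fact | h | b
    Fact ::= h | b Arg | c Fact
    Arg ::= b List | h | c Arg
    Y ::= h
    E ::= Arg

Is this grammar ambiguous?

Unambiguous

(Y, E are unreachable from List, so their rules don't affect L(List).) Restricted to the reachable nonterminals, every rule has the form A → t or A → t B, and no two rules for the same A share a first terminal. The grammar encodes a DFA — one run per string.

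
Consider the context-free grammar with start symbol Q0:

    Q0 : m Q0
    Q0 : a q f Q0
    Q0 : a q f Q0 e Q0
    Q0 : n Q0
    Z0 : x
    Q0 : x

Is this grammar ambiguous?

Witness: a q f a q f x e x

Derivation 1: Q0 ⇒ a q f Q0 ⇒ a q f a q f Q0 e Q0 ⇒ a q f a q f x e Q0 ⇒ a q f a q f x e x
Derivation 2: Q0 ⇒ a q f Q0 e Q0 ⇒ a q f a q f Q0 e Q0 ⇒ a q f a q f x e Q0 ⇒ a q f a q f x e x

Two distinct leftmost derivations for the same string.

Ambiguous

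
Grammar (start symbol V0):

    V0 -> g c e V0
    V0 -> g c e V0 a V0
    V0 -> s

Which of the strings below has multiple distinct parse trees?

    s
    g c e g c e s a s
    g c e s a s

g c e g c e s a s

s: 1 tree
g c e g c e s a s: 2 trees
g c e s a s: 1 tree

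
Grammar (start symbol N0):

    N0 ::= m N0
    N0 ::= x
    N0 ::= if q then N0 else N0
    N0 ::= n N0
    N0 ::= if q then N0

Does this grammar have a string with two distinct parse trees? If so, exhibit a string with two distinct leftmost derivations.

Witness: if q then if q then x else x

Derivation 1: N0 ⇒ if q then N0 else N0 ⇒ if q then if q then N0 else N0 ⇒ if q then if q then x else N0 ⇒ if q then if q then x else x
Derivation 2: N0 ⇒ if q then N0 ⇒ if q then if q then N0 else N0 ⇒ if q then if q then x else N0 ⇒ if q then if q then x else x

Two distinct leftmost derivations for the same string.

Ambiguous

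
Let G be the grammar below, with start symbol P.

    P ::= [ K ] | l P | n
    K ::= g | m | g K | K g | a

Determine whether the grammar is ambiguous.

Ambiguous

Witness: [ g g ]

Derivation 1: P ⇒ [ K ] ⇒ [ g K ] ⇒ [ g g ]
Derivation 2: P ⇒ [ K ] ⇒ [ K g ] ⇒ [ g g ]

Two distinct leftmost derivations for the same string.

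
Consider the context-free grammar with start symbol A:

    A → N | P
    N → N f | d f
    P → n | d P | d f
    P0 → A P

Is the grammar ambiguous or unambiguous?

Ambiguous

Witness: d f

Derivation 1: A ⇒ N ⇒ d f
Derivation 2: A ⇒ P ⇒ d f

Two distinct leftmost derivations for the same string.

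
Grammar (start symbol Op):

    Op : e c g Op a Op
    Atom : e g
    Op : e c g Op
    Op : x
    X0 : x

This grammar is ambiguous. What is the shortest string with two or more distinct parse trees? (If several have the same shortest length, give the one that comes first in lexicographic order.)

length 1: no string has ≥2 trees
length 4: no string has ≥2 trees
length 6: no string has ≥2 trees
length 7: no string has ≥2 trees
length 9: e c g e c g x a x has 2 parse trees

Two derivations of e c g e c g x a x:
  Op ⇒ e c g Op a Op ⇒ e c g e c g Op a Op ⇒ e c g e c g x a Op ⇒ e c g e c g x a x
  Op ⇒ e c g Op ⇒ e c g e c g Op a Op ⇒ e c g e c g x a Op ⇒ e c g e c g x a x

e c g e c g x a x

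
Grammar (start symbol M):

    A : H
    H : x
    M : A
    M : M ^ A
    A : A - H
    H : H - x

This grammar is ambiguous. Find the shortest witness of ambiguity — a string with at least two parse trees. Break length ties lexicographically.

length 1: no string has ≥2 trees
length 3: x - x has 2 parse trees

Two derivations of x - x:
  M ⇒ A ⇒ H ⇒ H - x ⇒ x - x
  M ⇒ A ⇒ A - H ⇒ H - H ⇒ x - H ⇒ x - x

x - x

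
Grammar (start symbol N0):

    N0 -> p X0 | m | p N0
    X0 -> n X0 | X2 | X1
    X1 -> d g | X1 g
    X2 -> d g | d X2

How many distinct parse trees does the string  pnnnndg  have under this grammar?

2

Parse trees for pnnnndg:
  [N0 p [X0 n [X0 n [X0 n [X0 n [X0 [X2 d g]]]]]]]
  [N0 p [X0 n [X0 n [X0 n [X0 n [X0 [X1 d g]]]]]]]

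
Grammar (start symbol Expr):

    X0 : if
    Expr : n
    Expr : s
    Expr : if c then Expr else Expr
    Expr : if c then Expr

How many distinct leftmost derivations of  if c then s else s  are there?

1

Parse trees for if c then s else s:
  [Expr if c then [Expr s] else [Expr s]]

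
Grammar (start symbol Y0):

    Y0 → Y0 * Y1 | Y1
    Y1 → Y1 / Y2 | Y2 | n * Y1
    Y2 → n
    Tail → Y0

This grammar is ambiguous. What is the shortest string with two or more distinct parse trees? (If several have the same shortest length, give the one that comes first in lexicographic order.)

n * n

length 1: no string has ≥2 trees
length 3: n * n has 2 parse trees

Two derivations of n * n:
  Y0 ⇒ Y0 * Y1 ⇒ Y1 * Y1 ⇒ Y2 * Y1 ⇒ n * Y1 ⇒ n * Y2 ⇒ n * n
  Y0 ⇒ Y1 ⇒ n * Y1 ⇒ n * Y2 ⇒ n * n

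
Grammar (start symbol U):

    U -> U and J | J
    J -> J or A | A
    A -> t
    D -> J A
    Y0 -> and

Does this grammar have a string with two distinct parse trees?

Unambiguous

(D, Y0 are unreachable from U, so their rules don't affect L(U).) U → U and J | J  ;  J → J or A | A  — a left-associative chain with A at the bottom. Each string factors uniquely by precedence.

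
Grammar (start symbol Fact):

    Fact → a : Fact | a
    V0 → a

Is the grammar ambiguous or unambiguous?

Unambiguous

Only Fact is reachable from Fact; ignoring the rest: The reachable grammar is A → atom sep A | atom. Each atom is followed by either the separator (recurse) or end-of-string (stop) — no choice point.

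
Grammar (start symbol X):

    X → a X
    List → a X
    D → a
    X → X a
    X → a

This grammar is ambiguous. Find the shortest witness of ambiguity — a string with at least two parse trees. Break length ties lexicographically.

a a

length 1: no string has ≥2 trees
length 2: a a has 2 parse trees

Two derivations of a a:
  X ⇒ a X ⇒ a a
  X ⇒ X a ⇒ a a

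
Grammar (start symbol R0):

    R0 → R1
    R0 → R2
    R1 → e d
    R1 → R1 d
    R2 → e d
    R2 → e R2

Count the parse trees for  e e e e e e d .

1

Parse trees for e e e e e e d:
  [R0 [R2 e [R2 e [R2 e [R2 e [R2 e [R2 e d]]]]]]]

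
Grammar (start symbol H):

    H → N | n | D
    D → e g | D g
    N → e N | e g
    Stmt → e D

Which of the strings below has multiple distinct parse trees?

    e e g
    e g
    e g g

e e g: 1 tree
e g: 2 trees
e g g: 1 tree

e g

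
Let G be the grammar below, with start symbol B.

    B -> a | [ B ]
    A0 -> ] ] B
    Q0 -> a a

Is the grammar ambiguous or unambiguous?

Only B is reachable from B; ignoring the rest: Each string is a nest of matched brackets around a single atom. An opening bracket forces the recursive rule; an atom forces the base rule.

Unambiguous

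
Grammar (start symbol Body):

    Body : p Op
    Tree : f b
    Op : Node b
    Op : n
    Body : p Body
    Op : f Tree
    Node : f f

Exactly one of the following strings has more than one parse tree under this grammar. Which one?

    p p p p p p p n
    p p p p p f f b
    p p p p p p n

p p p p p p p n: 1 tree
p p p p p f f b: 2 trees
p p p p p p n: 1 tree

p p p p p f f b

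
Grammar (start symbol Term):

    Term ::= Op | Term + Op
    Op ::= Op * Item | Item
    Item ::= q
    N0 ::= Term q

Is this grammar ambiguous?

(N0 is unreachable from Term, so its rules don't affect L(Term).) This is a standard precedence ladder (Term over Op over Item), with each level left-recursive on its own operator ('+' at Term, '*' at Op). That structure is LR(1), hence unambiguous.

Unambiguous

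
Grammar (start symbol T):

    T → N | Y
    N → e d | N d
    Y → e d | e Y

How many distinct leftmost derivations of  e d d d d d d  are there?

Parse trees for e d d d d d d:
  [T [N [N [N [N [N [N e d] d] d] d] d] d]]

1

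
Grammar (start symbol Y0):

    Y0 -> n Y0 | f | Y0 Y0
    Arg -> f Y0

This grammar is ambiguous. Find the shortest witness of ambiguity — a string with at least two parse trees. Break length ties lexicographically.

length 1: no string has ≥2 trees
length 2: no string has ≥2 trees
length 3: f f f has 2 parse trees

Two derivations of f f f:
  Y0 ⇒ Y0 Y0 ⇒ f Y0 ⇒ f Y0 Y0 ⇒ f f Y0 ⇒ f f f
  Y0 ⇒ Y0 Y0 ⇒ Y0 Y0 Y0 ⇒ f Y0 Y0 ⇒ f f Y0 ⇒ f f f

f f f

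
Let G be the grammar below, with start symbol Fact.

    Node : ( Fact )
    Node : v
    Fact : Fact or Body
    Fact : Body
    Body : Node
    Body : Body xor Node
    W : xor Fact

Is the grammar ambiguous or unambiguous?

(W is unreachable from Fact, so its rules don't affect L(Fact).) Fact → Fact or Body | Body  ;  Body → Body xor Node | Node  — a left-associative chain with Node at the bottom. Each string factors uniquely by precedence.

Unambiguous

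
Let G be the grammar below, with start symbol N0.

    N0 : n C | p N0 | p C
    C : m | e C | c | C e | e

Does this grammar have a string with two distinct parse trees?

Witness: n e e

Derivation 1: N0 ⇒ n C ⇒ n e C ⇒ n e e
Derivation 2: N0 ⇒ n C ⇒ n C e ⇒ n e e

Two distinct leftmost derivations for the same string.

Ambiguous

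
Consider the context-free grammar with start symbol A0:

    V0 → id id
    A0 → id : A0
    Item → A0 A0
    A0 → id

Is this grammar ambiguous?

Unambiguous

Only A0 is reachable from A0; ignoring the rest: Right-recursive list with a separator: after each atom, whether the separator follows determines the rule. One parse per string.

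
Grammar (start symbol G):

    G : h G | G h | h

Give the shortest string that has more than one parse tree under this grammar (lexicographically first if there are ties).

length 1: no string has ≥2 trees
length 2: h h has 2 parse trees

Two derivations of h h:
  G ⇒ h G ⇒ h h
  G ⇒ G h ⇒ h h

h h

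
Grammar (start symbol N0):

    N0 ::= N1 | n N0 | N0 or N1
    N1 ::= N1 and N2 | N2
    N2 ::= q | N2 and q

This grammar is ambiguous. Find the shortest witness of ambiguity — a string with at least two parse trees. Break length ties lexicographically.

q and q

length 1: no string has ≥2 trees
length 2: no string has ≥2 trees
length 3: q and q has 2 parse trees

Two derivations of q and q:
  N0 ⇒ N1 ⇒ N1 and N2 ⇒ N2 and N2 ⇒ q and N2 ⇒ q and q
  N0 ⇒ N1 ⇒ N2 ⇒ N2 and q ⇒ q and q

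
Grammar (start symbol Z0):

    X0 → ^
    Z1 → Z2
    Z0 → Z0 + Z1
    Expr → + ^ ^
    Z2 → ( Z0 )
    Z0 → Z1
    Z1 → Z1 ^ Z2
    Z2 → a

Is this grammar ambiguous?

(X0, Expr are unreachable from Z0, so their rules don't affect L(Z0).) The grammar is stratified — Z0 handles '+' (left-recursive), Z1 handles '^', Z2 atoms. Each operator has a fixed associativity and precedence level, so every string has one parse.

Unambiguous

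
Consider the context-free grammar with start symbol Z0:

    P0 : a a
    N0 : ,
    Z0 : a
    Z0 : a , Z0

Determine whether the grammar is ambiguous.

Only Z0 is reachable from Z0; ignoring the rest: Right-recursive list with a separator: after each atom, whether the separator follows determines the rule. One parse per string.

Unambiguous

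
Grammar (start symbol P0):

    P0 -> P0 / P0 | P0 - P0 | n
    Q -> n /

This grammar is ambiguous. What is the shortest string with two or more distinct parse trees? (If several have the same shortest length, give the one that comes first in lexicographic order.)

n - n - n

length 1: no string has ≥2 trees
length 3: no string has ≥2 trees
length 5: n - n - n has 2 parse trees

Two derivations of n - n - n:
  P0 ⇒ P0 - P0 ⇒ P0 - P0 - P0 ⇒ n - P0 - P0 ⇒ n - n - P0 ⇒ n - n - n
  P0 ⇒ P0 - P0 ⇒ n - P0 ⇒ n - P0 - P0 ⇒ n - n - P0 ⇒ n - n - n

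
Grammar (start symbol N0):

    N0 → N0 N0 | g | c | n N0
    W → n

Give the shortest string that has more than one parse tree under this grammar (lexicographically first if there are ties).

c c c

length 1: no string has ≥2 trees
length 2: no string has ≥2 trees
length 3: c c c has 2 parse trees

Two derivations of c c c:
  N0 ⇒ N0 N0 ⇒ N0 N0 N0 ⇒ c N0 N0 ⇒ c c N0 ⇒ c c c
  N0 ⇒ N0 N0 ⇒ c N0 ⇒ c N0 N0 ⇒ c c N0 ⇒ c c c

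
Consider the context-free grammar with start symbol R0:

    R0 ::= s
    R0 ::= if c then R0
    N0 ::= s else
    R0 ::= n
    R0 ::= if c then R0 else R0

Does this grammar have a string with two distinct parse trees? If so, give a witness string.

Witness: if c then if c then n else n

Derivation 1: R0 ⇒ if c then R0 ⇒ if c then if c then R0 else R0 ⇒ if c then if c then n else R0 ⇒ if c then if c then n else n
Derivation 2: R0 ⇒ if c then R0 else R0 ⇒ if c then if c then R0 else R0 ⇒ if c then if c then n else R0 ⇒ if c then if c then n else n

Two distinct leftmost derivations for the same string.

Ambiguous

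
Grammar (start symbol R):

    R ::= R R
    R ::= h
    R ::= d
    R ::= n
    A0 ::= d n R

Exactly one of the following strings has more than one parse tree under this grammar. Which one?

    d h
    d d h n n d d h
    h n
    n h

d h: 1 tree
d d h n n d d h: 429 trees
h n: 1 tree
n h: 1 tree

d d h n n d d h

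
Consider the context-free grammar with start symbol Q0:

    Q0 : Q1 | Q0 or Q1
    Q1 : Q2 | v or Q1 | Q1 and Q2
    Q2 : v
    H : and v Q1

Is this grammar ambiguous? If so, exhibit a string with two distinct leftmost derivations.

Witness: v or v

Derivation 1: Q0 ⇒ Q1 ⇒ v or Q1 ⇒ v or Q2 ⇒ v or v
Derivation 2: Q0 ⇒ Q0 or Q1 ⇒ Q1 or Q1 ⇒ Q2 or Q1 ⇒ v or Q1 ⇒ v or Q2 ⇒ v or v

Two distinct leftmost derivations for the same string.

Ambiguous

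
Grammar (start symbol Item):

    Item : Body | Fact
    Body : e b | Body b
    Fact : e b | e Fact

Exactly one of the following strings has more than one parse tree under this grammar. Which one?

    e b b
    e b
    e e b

e b b: 1 tree
e b: 2 trees
e e b: 1 tree

e b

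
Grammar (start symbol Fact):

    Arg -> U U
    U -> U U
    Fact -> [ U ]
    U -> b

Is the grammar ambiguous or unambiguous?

Witness: [ b b b ]

Derivation 1: Fact ⇒ [ U ] ⇒ [ U U ] ⇒ [ U U U ] ⇒ [ b U U ] ⇒ [ b b U ] ⇒ [ b b b ]
Derivation 2: Fact ⇒ [ U ] ⇒ [ U U ] ⇒ [ b U ] ⇒ [ b U U ] ⇒ [ b b U ] ⇒ [ b b b ]

Two distinct leftmost derivations for the same string.

Ambiguous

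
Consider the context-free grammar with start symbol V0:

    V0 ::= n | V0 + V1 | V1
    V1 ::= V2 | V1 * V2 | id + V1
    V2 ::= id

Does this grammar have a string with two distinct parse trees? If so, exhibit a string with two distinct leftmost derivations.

Witness: id + id

Derivation 1: V0 ⇒ V0 + V1 ⇒ V1 + V1 ⇒ V2 + V1 ⇒ id + V1 ⇒ id + V2 ⇒ id + id
Derivation 2: V0 ⇒ V1 ⇒ id + V1 ⇒ id + V2 ⇒ id + id

Two distinct leftmost derivations for the same string.

Ambiguous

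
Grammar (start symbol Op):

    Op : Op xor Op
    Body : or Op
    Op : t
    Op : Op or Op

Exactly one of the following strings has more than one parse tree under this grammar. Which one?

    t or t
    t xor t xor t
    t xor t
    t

t or t: 1 tree
t xor t xor t: 2 trees
t xor t: 1 tree
t: 1 tree

t xor t xor t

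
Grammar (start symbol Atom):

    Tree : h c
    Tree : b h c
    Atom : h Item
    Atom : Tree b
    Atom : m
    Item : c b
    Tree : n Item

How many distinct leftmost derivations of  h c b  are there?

2

Parse trees for h c b:
  [Atom h [Item c b]]
  [Atom [Tree h c] b]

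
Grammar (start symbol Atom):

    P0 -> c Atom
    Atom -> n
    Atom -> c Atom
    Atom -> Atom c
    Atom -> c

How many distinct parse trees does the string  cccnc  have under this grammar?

4

Parse trees for cccnc:
  [Atom c [Atom c [Atom c [Atom [Atom n] c]]]]
  [Atom c [Atom c [Atom [Atom c [Atom n]] c]]]
  [Atom c [Atom [Atom c [Atom c [Atom n]]] c]]
  [Atom [Atom c [Atom c [Atom c [Atom n]]]] c]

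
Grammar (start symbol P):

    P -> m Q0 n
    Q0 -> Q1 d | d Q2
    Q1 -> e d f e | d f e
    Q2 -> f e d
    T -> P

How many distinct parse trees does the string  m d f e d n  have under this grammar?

Parse trees for m d f e d n:
  [P m [Q0 [Q1 d f e] d] n]
  [P m [Q0 d [Q2 f e d]] n]

2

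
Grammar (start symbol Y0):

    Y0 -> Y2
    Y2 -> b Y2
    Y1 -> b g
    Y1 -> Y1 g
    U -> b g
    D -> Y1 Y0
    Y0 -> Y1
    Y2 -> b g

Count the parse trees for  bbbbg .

Parse trees for bbbbg:
  [Y0 [Y2 b [Y2 b [Y2 b [Y2 b g]]]]]

1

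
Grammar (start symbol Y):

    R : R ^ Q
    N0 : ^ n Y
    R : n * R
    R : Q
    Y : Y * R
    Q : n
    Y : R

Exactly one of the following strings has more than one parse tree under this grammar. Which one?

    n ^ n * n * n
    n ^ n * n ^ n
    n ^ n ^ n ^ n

n ^ n * n * n

n ^ n * n * n: 2 trees
n ^ n * n ^ n: 1 tree
n ^ n ^ n ^ n: 1 tree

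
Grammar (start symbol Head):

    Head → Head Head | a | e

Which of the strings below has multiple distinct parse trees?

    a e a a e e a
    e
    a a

a e a a e e a: 132 trees
e: 1 tree
a a: 1 tree

a e a a e e a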